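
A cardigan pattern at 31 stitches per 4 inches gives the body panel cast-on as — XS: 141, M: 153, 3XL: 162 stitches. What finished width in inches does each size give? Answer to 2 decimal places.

XS 18.19 inches; M 19.74 inches; 3XL 20.90 inches.

31/4 = 7.75 sts per in.
XS: 141 / 7.75 = 18.194 → 18.19 in.
M: 153 / 7.75 = 19.742 → 19.74 in.
3XL: 162 / 7.75 = 20.903 → 20.90 in.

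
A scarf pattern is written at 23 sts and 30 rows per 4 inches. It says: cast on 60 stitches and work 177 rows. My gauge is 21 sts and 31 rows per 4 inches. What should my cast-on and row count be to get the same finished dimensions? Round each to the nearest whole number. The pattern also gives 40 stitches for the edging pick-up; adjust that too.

Cast on 55 stitches; work 183 rows; edging pick-up 37 stitches.

Stitches: 60 × 21/23 = 54.78 → 55.
Rows: 177 × 31/30 = 182.90 → 183.
edging pick-up: 40 × 21/23 = 36.52 → 37.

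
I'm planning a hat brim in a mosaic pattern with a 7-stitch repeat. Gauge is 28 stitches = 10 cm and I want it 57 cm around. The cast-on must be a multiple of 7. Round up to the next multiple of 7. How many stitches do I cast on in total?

28 / 10 = 2.8 sts per cm.
57 × 2.8 = 159.60 sts.
Next multiple of 7: 161.

Cast on 161 stitches.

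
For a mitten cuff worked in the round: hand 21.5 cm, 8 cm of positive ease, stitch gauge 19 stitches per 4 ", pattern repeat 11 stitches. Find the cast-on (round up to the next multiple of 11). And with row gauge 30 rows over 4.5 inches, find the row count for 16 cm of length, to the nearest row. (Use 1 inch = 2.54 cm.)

Cast on 66 stitches; work 42 rows.

Finished = 21.5 + 8 = 29.5 cm.
29.5 cm × 1/2.54 = 11.61 inches.
19/4 = 4.75 sts per in; 11.61 × 4.75 = 55.17 sts.
Next multiple of 11 → 66.
16 cm = 6.30 inches; × 6.667 = 41.99 → 42 rows.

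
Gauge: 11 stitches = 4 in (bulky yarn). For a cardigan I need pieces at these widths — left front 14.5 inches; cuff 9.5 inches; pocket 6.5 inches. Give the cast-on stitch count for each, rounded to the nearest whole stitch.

Rate = 11/4 = 2.75 sts per in.
left front: 14.5 × 2.75 = 39.88 → 40.
cuff: 9.5 × 2.75 = 26.12 → 26.
pocket: 6.5 × 2.75 = 17.88 → 18.

left front 40; cuff 26; pocket 18.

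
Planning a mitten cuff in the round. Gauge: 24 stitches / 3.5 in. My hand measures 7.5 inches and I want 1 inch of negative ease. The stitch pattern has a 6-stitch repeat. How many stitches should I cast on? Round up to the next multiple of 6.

Finished = 7.5 − 1 = 6.5 inches.
24 / 3.5 = 6.857 sts/in.
6.5 × 6.857 = 44.57 sts.
Next multiple of 6: 48.

Cast on 48 stitches.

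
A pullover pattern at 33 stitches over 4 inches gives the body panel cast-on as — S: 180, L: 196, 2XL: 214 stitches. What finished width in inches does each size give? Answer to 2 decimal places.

33/4 = 8.25 sts per in.
S: 180 / 8.25 = 21.818 → 21.82 in.
L: 196 / 8.25 = 23.758 → 23.76 in.
2XL: 214 / 8.25 = 25.939 → 25.94 in.

S 21.82 inches; L 23.76 inches; 2XL 25.94 inches.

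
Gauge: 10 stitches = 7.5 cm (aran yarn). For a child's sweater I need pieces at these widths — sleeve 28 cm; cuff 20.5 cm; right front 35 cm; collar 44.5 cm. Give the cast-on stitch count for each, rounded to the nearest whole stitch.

sleeve 37; cuff 27; right front 47; collar 59.

Rate = 10/7.5 = 1.333 sts per cm.
sleeve: 28 × 1.333 = 37.33 → 37.
cuff: 20.5 × 1.333 = 27.33 → 27.
right front: 35 × 1.333 = 46.67 → 47.
collar: 44.5 × 1.333 = 59.33 → 59.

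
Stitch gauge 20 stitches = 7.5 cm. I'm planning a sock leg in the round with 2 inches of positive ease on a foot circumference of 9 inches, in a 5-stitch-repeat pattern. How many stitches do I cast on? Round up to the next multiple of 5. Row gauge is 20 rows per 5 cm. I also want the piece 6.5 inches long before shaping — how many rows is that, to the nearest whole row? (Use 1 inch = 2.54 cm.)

Cast on 75 stitches; work 66 rows.

Finished = 9 + 2 = 11 inches.
11 inches × 2.54 = 27.94 cm.
20/7.5 = 2.667 sts per cm; 27.94 × 2.667 = 74.51 sts.
Next multiple of 5 → 75.
6.5 inches = 16.51 cm; × 4 = 66.04 → 66 rows.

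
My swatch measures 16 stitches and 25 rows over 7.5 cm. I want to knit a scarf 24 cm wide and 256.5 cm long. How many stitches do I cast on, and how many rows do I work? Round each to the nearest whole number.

Stitch gauge = 16/7.5 = 2.133 sts/cm; 24 × 2.133 = 51.20 → 51 sts.
Row gauge = 25/7.5 = 3.333 rows/cm; 256.5 × 3.333 = 855.00 → 855 rows.

Cast on 51 stitches and work 855 rows.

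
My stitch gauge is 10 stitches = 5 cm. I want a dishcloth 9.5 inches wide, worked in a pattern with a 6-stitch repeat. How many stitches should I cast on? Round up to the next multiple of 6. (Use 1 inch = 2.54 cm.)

CO 54 sts.

9.5 in = 9.5 × 2.54 = 24.13 cm.
10 / 5 = 2 sts/cm.
24.13 × 2 = 48.26 sts.
→ 54.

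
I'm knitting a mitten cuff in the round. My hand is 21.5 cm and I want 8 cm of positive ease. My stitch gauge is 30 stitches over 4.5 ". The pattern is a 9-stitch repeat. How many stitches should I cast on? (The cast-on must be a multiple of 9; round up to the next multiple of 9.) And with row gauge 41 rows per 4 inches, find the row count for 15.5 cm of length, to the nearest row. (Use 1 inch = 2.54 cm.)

Finished = 21.5 + 8 = 29.5 cm.
29.5 cm × 1/2.54 = 11.61 inches.
30/4.5 = 6.667 sts per in; 11.61 × 6.667 = 77.43 sts.
Next multiple of 9 → 81.
15.5 cm = 6.10 inches; × 10.25 = 62.55 → 63 rows.

Cast on 81 stitches; work 63 rows.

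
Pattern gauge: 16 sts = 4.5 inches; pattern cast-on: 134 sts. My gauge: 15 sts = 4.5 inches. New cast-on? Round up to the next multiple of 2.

126 stitches.

Scale factor = 15 / 16 = 0.938.
134 × 15 / 16 = 125.62 sts.
→ 126 sts.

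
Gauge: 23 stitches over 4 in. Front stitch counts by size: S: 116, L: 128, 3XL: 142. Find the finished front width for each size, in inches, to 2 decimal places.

23/4 = 5.75 sts per in.
S: 116 / 5.75 = 20.174 → 20.17 in.
L: 128 / 5.75 = 22.261 → 22.26 in.
3XL: 142 / 5.75 = 24.696 → 24.70 in.

S 20.17 inches; L 22.26 inches; 3XL 24.70 inches.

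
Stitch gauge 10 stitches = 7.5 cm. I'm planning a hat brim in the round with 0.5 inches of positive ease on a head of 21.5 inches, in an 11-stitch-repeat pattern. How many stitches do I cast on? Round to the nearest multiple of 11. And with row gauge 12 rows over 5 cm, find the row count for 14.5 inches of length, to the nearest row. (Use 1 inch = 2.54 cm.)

Cast on 77 stitches; work 88 rows.

Finished = 21.5 + 0.5 = 22 inches.
22 inches × 2.54 = 55.88 cm.
10/7.5 = 1.333 sts per cm; 55.88 × 1.333 = 74.51 sts.
Nearest multiple of 11 → 77.
14.5 inches = 36.83 cm; × 2.4 = 88.39 → 88 rows.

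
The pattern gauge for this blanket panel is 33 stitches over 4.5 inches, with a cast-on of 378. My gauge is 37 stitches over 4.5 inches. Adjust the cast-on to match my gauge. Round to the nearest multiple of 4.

Scale factor = 37 / 33 = 1.121.
378 × 37 / 33 = 423.82 sts.
→ 424 sts.

CO 424 sts.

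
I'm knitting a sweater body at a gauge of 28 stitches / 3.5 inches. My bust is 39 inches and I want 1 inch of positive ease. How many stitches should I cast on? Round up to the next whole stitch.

320 stitches.

Finished = 39 + 1 = 40 in.
28 / 3.5 = 8 sts per inch.
40.00 × 8 = 320.00 sts.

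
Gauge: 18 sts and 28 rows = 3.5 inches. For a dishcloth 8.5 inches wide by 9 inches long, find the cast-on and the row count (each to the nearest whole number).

Stitch gauge = 18/3.5 = 5.143 sts/in; 8.5 × 5.143 = 43.71 → 44 sts.
Row gauge = 28/3.5 = 8 rows/in; 9 × 8 = 72.00 → 72 rows.

Cast on 44 stitches and work 72 rows.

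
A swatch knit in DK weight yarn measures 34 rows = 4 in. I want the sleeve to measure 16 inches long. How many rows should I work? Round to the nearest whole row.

34 rows / 4 in = 8.5 rows per inch.
16 × 8.5 = 136.00 rows.

136 rows.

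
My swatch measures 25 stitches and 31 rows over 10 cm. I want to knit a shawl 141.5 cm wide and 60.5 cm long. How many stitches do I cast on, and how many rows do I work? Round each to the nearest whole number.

Cast on 354 stitches and work 188 rows.

Stitch gauge = 25/10 = 2.5 sts/cm; 141.5 × 2.5 = 353.75 → 354 sts.
Row gauge = 31/10 = 3.1 rows/cm; 60.5 × 3.1 = 187.55 → 188 rows.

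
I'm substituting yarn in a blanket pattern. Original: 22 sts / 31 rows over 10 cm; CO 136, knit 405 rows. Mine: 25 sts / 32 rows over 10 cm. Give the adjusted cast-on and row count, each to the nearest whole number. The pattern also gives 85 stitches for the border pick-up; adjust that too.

Cast on 155 stitches; work 418 rows; border pick-up 97 stitches.

Stitches: 136 × 25/22 = 154.55 → 155.
Rows: 405 × 32/31 = 418.06 → 418.
border pick-up: 85 × 25/22 = 96.59 → 97.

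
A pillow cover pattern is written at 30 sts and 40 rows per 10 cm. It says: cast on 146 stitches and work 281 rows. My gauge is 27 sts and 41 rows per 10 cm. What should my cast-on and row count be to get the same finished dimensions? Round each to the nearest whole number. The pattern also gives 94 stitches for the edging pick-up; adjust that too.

Cast on 131 stitches; work 288 rows; edging pick-up 85 stitches.

Stitches: 146 × 27/30 = 131.40 → 131.
Rows: 281 × 41/40 = 288.02 → 288.
edging pick-up: 94 × 27/30 = 84.60 → 85.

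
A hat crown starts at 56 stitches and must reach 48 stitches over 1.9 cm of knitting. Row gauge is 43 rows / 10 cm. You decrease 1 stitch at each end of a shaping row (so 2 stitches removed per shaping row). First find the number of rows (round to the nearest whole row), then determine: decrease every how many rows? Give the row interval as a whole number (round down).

Decrease every 2nd row.

Rows = 1.9 × 4.3 = 8.2 → 8 rows.
Stitches to remove: 8 → 4 shaping rows (at 2 st each).
8 / 4 = 2.00 → every 2 rows.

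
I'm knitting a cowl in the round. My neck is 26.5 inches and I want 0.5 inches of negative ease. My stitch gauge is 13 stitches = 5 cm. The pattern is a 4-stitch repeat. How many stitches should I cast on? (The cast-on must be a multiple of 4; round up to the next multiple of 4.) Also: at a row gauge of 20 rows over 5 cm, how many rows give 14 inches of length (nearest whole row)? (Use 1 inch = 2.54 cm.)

Finished = 26.5 − 0.5 = 26 inches.
26 inches × 2.54 = 66.04 cm.
13/5 = 2.6 sts per cm; 66.04 × 2.6 = 171.70 sts.
Next multiple of 4 → 172.
14 inches = 35.56 cm; × 4 = 142.24 → 142 rows.

Cast on 172 stitches; work 142 rows.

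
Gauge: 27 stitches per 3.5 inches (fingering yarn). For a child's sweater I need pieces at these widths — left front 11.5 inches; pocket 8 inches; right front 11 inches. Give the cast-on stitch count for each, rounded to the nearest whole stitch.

left front 89; pocket 62; right front 85.

Rate = 27/3.5 = 7.714 sts per in.
left front: 11.5 × 7.714 = 88.71 → 89.
pocket: 8 × 7.714 = 61.71 → 62.
right front: 11 × 7.714 = 84.86 → 85.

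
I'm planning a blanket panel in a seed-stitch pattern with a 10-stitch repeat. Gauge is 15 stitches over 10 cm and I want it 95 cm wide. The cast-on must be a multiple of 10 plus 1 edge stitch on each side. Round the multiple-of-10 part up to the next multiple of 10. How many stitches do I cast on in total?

15 / 10 = 1.5 sts per cm.
95 × 1.5 = 142.50 sts.
Less 2 edge sts → 140.50 for the repeat.
Next multiple of 10: 150.
Add back 2 edge sts → 152.

CO 152 sts.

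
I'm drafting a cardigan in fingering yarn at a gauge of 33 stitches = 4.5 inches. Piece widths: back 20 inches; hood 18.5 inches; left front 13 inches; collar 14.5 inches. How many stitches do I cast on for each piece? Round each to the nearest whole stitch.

Rate = 33/4.5 = 7.333 sts per in.
back: 20 × 7.333 = 146.67 → 147.
hood: 18.5 × 7.333 = 135.67 → 136.
left front: 13 × 7.333 = 95.33 → 95.
collar: 14.5 × 7.333 = 106.33 → 106.

back 147; hood 136; left front 95; collar 106.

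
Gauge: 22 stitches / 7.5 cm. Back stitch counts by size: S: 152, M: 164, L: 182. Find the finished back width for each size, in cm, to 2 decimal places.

22/7.5 = 2.933 sts per cm.
S: 152 / 2.933 = 51.818 → 51.82 cm.
M: 164 / 2.933 = 55.909 → 55.91 cm.
L: 182 / 2.933 = 62.045 → 62.05 cm.

S 51.82 cm; M 55.91 cm; L 62.05 cm.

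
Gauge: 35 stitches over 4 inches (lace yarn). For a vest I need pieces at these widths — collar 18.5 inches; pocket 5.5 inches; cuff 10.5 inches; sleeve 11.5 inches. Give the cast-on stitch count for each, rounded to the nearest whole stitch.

collar 162; pocket 48; cuff 92; sleeve 101.

Rate = 35/4 = 8.75 sts per in.
collar: 18.5 × 8.75 = 161.88 → 162.
pocket: 5.5 × 8.75 = 48.12 → 48.
cuff: 10.5 × 8.75 = 91.88 → 92.
sleeve: 11.5 × 8.75 = 100.62 → 101.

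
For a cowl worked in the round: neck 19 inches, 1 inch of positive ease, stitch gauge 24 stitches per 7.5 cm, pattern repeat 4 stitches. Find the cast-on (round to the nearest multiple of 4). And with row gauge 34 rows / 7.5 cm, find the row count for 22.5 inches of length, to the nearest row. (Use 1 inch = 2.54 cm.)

Cast on 164 stitches; work 259 rows.

Finished = 19 + 1 = 20 inches.
20 inches × 2.54 = 50.80 cm.
24/7.5 = 3.2 sts per cm; 50.80 × 3.2 = 162.56 sts.
Nearest multiple of 4 → 164.
22.5 inches = 57.15 cm; × 4.533 = 259.08 → 259 rows.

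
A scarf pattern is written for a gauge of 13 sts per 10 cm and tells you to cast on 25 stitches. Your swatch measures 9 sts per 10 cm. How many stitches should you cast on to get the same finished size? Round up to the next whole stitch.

CO 18 sts.

Scale factor = 9 / 13 = 0.692.
25 × 9 / 13 = 17.31 sts.
→ 18 sts.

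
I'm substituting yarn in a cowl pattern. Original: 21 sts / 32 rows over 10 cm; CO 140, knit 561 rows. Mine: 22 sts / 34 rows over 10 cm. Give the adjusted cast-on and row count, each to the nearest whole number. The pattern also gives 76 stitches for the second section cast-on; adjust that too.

Cast on 147 stitches; work 596 rows; second section cast-on 80 stitches.

Stitches: 140 × 22/21 = 146.67 → 147.
Rows: 561 × 34/32 = 596.06 → 596.
second section cast-on: 76 × 22/21 = 79.62 → 80.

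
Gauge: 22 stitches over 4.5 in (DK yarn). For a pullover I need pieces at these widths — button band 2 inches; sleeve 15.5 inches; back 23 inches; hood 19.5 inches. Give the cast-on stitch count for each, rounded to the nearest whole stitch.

button band 10; sleeve 76; back 112; hood 95.

Rate = 22/4.5 = 4.889 sts per in.
button band: 2 × 4.889 = 9.78 → 10.
sleeve: 15.5 × 4.889 = 75.78 → 76.
back: 23 × 4.889 = 112.44 → 112.
hood: 19.5 × 4.889 = 95.33 → 95.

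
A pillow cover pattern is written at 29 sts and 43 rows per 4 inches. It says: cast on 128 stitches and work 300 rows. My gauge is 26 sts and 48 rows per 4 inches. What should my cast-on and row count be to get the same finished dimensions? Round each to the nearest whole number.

Cast on 115 stitches; work 335 rows.

Stitches: 128 × 26/29 = 114.76 → 115.
Rows: 300 × 48/43 = 334.88 → 335.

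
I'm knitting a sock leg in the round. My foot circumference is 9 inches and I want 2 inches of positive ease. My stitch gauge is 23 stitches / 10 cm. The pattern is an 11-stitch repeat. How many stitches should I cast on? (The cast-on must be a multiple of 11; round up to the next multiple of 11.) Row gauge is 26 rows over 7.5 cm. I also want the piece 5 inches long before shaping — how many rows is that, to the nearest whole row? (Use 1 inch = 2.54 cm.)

Finished = 9 + 2 = 11 inches.
11 inches × 2.54 = 27.94 cm.
23/10 = 2.3 sts per cm; 27.94 × 2.3 = 64.26 sts.
Next multiple of 11 → 66.
5 inches = 12.70 cm; × 3.467 = 44.03 → 44 rows.

Cast on 66 stitches; work 44 rows.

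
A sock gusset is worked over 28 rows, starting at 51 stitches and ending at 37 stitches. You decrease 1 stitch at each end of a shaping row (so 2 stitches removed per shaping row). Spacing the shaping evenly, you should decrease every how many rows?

Stitches to remove: |37 − 51| = 14.
Shaping rows needed: 14 / 2 = 7.
28 rows / 7 = every 4 rows.

Decrease every 4th row.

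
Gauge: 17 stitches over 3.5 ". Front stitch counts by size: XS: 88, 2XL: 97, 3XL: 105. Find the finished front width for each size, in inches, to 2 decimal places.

XS 18.12 inches; 2XL 19.97 inches; 3XL 21.62 inches.

17/3.5 = 4.857 sts per in.
XS: 88 / 4.857 = 18.118 → 18.12 in.
2XL: 97 / 4.857 = 19.971 → 19.97 in.
3XL: 105 / 4.857 = 21.618 → 21.62 in.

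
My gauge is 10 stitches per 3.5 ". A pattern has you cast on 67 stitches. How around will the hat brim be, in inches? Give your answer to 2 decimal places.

23.45 inches.

10 stitches / 3.5 inch = 2.857 stitches per inch.
67 / 2.857 = 23.450 inches.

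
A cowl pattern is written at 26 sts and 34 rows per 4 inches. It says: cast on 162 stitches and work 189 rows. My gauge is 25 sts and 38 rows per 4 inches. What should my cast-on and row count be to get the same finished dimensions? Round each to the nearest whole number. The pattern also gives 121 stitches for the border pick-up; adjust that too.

Stitches: 162 × 25/26 = 155.77 → 156.
Rows: 189 × 38/34 = 211.24 → 211.
border pick-up: 121 × 25/26 = 116.35 → 116.

Cast on 156 stitches; work 211 rows; border pick-up 116 stitches.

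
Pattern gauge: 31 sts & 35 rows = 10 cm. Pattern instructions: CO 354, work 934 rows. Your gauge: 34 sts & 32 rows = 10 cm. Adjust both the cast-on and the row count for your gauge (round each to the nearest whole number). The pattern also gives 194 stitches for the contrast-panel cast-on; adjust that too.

Stitches: 354 × 34/31 = 388.26 → 388.
Rows: 934 × 32/35 = 853.94 → 854.
contrast-panel cast-on: 194 × 34/31 = 212.77 → 213.

Cast on 388 stitches; work 854 rows; contrast-panel cast-on 213 stitches.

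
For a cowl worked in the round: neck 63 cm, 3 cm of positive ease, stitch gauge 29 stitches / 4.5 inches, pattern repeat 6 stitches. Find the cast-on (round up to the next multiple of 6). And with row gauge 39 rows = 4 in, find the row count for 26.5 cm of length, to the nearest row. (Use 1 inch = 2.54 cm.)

Cast on 168 stitches; work 102 rows.

Finished = 63 + 3 = 66 cm.
66 cm × 1/2.54 = 25.98 inches.
29/4.5 = 6.444 sts per in; 25.98 × 6.444 = 167.45 sts.
Next multiple of 6 → 168.
26.5 cm = 10.43 inches; × 9.75 = 101.72 → 102 rows.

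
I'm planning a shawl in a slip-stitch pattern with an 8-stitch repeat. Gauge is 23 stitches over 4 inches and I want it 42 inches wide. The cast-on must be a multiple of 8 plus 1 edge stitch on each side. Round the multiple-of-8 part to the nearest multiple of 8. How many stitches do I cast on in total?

23 / 4 = 5.75 sts per inch.
42 × 5.75 = 241.50 sts.
Less 2 edge sts → 239.50 for the repeat.
Nearest multiple of 8: 240.
Add back 2 edge sts → 242.

CO 242 sts.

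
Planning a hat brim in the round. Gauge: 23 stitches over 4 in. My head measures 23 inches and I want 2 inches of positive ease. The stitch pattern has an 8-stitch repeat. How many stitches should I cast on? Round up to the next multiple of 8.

Finished = 23 + 2 = 25 inches.
23 / 4 = 5.75 sts/in.
25 × 5.75 = 143.75 sts.
Next multiple of 8: 144.

Cast on 144 stitches.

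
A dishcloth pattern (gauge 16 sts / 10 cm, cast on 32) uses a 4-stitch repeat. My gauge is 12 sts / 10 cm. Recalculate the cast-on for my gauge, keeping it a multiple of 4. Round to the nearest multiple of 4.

32 × 12 / 16 = 24.00.
Nearest multiple of 4: 24.

Cast on 24 stitches.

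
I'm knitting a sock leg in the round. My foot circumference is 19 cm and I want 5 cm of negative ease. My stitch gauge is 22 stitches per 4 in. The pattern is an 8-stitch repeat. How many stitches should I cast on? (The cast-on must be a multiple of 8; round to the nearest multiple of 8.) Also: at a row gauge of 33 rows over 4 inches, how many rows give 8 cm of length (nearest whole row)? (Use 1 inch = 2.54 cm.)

Finished = 19 − 5 = 14 cm.
14 cm × 1/2.54 = 5.51 inches.
22/4 = 5.5 sts per in; 5.51 × 5.5 = 30.31 sts.
Nearest multiple of 8 → 32.
8 cm = 3.15 inches; × 8.25 = 25.98 → 26 rows.

Cast on 32 stitches; work 26 rows.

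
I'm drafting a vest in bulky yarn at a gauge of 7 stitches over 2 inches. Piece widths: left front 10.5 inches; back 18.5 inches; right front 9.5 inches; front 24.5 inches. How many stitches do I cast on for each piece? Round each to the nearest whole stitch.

Rate = 7/2 = 3.5 sts per in.
left front: 10.5 × 3.5 = 36.75 → 37.
back: 18.5 × 3.5 = 64.75 → 65.
right front: 9.5 × 3.5 = 33.25 → 33.
front: 24.5 × 3.5 = 85.75 → 86.

left front 37; back 65; right front 33; front 86.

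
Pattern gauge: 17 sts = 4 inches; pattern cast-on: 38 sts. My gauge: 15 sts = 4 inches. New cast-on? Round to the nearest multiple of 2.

Scale factor = 15 / 17 = 0.882.
38 × 15 / 17 = 33.53 sts.
→ 34 sts.

34 stitches.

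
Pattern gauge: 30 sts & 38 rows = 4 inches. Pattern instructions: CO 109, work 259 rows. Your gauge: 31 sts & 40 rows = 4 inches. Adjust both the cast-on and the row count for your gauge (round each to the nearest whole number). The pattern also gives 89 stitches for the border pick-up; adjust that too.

Cast on 113 stitches; work 273 rows; border pick-up 92 stitches.

Stitches: 109 × 31/30 = 112.63 → 113.
Rows: 259 × 40/38 = 272.63 → 273.
border pick-up: 89 × 31/30 = 91.97 → 92.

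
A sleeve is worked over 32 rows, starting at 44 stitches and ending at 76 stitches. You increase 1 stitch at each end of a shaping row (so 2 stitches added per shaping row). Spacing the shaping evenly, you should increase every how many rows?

Increase every 2nd row.

Stitches to add: |76 − 44| = 32.
Shaping rows needed: 32 / 2 = 16.
32 rows / 16 = every 2 rows.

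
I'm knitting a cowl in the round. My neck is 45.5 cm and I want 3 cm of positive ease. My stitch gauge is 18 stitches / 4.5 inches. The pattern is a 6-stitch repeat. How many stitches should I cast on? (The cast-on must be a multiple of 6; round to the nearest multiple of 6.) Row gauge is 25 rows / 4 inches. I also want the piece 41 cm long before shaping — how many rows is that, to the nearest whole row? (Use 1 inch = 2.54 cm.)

Cast on 78 stitches; work 101 rows.

Finished = 45.5 + 3 = 48.5 cm.
48.5 cm × 1/2.54 = 19.09 inches.
18/4.5 = 4 sts per in; 19.09 × 4 = 76.38 sts.
Nearest multiple of 6 → 78.
41 cm = 16.14 inches; × 6.25 = 100.89 → 101 rows.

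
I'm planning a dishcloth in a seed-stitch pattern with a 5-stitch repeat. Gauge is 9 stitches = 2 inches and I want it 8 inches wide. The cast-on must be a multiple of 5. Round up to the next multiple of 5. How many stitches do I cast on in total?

9 / 2 = 4.5 sts per inch.
8 × 4.5 = 36.00 sts.
Next multiple of 5: 40.

40 stitches.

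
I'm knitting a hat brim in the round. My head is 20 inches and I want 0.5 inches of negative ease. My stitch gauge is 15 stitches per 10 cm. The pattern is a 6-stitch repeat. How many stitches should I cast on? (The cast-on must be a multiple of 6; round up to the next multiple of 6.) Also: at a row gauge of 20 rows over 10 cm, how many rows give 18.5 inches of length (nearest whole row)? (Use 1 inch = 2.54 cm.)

Cast on 78 stitches; work 94 rows.

Finished = 20 − 0.5 = 19.5 inches.
19.5 inches × 2.54 = 49.53 cm.
15/10 = 1.5 sts per cm; 49.53 × 1.5 = 74.30 sts.
Next multiple of 6 → 78.
18.5 inches = 46.99 cm; × 2 = 93.98 → 94 rows.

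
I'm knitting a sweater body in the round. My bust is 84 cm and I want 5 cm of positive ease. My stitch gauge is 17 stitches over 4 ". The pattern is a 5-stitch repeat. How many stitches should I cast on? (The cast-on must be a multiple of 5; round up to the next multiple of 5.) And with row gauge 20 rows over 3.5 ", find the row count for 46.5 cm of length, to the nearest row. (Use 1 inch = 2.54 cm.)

Cast on 150 stitches; work 105 rows.

Finished = 84 + 5 = 89 cm.
89 cm × 1/2.54 = 35.04 inches.
17/4 = 4.25 sts per in; 35.04 × 4.25 = 148.92 sts.
Next multiple of 5 → 150.
46.5 cm = 18.31 inches; × 5.714 = 104.61 → 105 rows.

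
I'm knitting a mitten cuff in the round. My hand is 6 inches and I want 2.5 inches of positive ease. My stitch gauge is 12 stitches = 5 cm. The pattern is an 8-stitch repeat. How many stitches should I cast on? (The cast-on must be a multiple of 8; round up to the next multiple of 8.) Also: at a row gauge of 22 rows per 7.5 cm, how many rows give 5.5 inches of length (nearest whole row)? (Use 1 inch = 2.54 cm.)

Finished = 6 + 2.5 = 8.5 inches.
8.5 inches × 2.54 = 21.59 cm.
12/5 = 2.4 sts per cm; 21.59 × 2.4 = 51.82 sts.
Next multiple of 8 → 56.
5.5 inches = 13.97 cm; × 2.933 = 40.98 → 41 rows.

Cast on 56 stitches; work 41 rows.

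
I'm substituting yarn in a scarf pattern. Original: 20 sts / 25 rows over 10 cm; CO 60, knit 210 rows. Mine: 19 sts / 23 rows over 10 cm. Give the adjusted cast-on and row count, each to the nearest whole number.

Cast on 57 stitches; work 193 rows.

Stitches: 60 × 19/20 = 57.00 → 57.
Rows: 210 × 23/25 = 193.20 → 193.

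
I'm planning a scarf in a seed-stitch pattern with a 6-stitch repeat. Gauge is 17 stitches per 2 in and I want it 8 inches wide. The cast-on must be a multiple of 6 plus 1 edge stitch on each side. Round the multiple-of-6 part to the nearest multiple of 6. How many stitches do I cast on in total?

17 / 2 = 8.5 sts per inch.
8 × 8.5 = 68.00 sts.
Less 2 edge sts → 66.00 for the repeat.
Nearest multiple of 6: 66.
Add back 2 edge sts → 68.

68 stitches.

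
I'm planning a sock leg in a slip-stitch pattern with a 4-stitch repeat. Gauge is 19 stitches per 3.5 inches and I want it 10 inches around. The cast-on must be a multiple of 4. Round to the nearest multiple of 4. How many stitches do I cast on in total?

CO 56 sts.

19 / 3.5 = 5.429 sts per inch.
10 × 5.429 = 54.29 sts.
Nearest multiple of 4: 56.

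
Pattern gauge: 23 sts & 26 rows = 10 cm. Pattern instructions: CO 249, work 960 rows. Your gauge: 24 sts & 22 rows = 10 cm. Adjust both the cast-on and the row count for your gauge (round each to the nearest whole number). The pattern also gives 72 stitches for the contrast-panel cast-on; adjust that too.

Stitches: 249 × 24/23 = 259.83 → 260.
Rows: 960 × 22/26 = 812.31 → 812.
contrast-panel cast-on: 72 × 24/23 = 75.13 → 75.

Cast on 260 stitches; work 812 rows; contrast-panel cast-on 75 stitches.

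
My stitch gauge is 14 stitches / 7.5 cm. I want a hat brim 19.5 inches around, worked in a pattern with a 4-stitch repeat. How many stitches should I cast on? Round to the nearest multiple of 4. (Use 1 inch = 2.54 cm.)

92 stitches.

19.5 in = 19.5 × 2.54 = 49.53 cm.
14 / 7.5 = 1.867 sts/cm.
49.53 × 1.867 = 92.46 sts.
→ 92.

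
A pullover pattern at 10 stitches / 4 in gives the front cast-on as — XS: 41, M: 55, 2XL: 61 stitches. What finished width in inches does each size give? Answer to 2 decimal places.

10/4 = 2.5 sts per in.
XS: 41 / 2.5 = 16.400 → 16.40 in.
M: 55 / 2.5 = 22.000 → 22.00 in.
2XL: 61 / 2.5 = 24.400 → 24.40 in.

XS 16.40 inches; M 22.00 inches; 2XL 24.40 inches.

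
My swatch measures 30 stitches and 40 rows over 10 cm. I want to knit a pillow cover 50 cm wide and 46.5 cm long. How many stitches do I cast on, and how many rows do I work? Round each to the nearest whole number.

Cast on 150 stitches and work 186 rows.

Stitch gauge = 30/10 = 3 sts/cm; 50 × 3 = 150.00 → 150 sts.
Row gauge = 40/10 = 4 rows/cm; 46.5 × 4 = 186.00 → 186 rows.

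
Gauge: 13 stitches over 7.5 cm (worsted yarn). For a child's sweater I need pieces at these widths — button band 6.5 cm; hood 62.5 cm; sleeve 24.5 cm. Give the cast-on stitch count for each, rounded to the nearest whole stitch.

button band 11; hood 108; sleeve 42.

Rate = 13/7.5 = 1.733 sts per cm.
button band: 6.5 × 1.733 = 11.27 → 11.
hood: 62.5 × 1.733 = 108.33 → 108.
sleeve: 24.5 × 1.733 = 42.47 → 42.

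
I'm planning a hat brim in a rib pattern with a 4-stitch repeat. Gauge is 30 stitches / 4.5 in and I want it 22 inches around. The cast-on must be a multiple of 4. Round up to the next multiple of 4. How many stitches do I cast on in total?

30 / 4.5 = 6.667 sts per inch.
22 × 6.667 = 146.67 sts.
Next multiple of 4: 148.

CO 148 sts.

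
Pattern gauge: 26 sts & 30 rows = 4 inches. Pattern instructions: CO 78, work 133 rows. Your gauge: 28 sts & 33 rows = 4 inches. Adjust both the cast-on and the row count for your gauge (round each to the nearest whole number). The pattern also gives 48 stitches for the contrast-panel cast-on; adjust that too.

Stitches: 78 × 28/26 = 84.00 → 84.
Rows: 133 × 33/30 = 146.30 → 146.
contrast-panel cast-on: 48 × 28/26 = 51.69 → 52.

Cast on 84 stitches; work 146 rows; contrast-panel cast-on 52 stitches.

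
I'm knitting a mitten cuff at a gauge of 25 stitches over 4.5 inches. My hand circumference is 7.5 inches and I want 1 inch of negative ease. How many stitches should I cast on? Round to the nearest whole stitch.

CO 36 sts.

Finished = 7.5 − 1 = 6.5 in.
25 / 4.5 = 5.556 sts per inch.
6.50 × 5.556 = 36.11 sts.
→ 36 sts.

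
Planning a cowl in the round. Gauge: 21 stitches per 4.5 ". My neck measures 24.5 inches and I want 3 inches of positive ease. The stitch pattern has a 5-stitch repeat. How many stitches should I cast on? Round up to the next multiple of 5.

Finished = 24.5 + 3 = 27.5 inches.
21 / 4.5 = 4.667 sts/in.
27.5 × 4.667 = 128.33 sts.
Next multiple of 5: 130.

130 stitches.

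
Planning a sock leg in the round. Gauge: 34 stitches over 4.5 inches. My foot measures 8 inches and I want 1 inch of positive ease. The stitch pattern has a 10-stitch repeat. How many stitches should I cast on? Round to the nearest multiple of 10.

Finished = 8 + 1 = 9 inches.
34 / 4.5 = 7.556 sts/in.
9 × 7.556 = 68.00 sts.
Nearest multiple of 10: 70.

CO 70 sts.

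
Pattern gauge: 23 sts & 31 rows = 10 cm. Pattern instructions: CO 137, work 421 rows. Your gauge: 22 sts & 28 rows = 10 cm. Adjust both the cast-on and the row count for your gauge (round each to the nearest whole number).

Stitches: 137 × 22/23 = 131.04 → 131.
Rows: 421 × 28/31 = 380.26 → 380.

Cast on 131 stitches; work 380 rows.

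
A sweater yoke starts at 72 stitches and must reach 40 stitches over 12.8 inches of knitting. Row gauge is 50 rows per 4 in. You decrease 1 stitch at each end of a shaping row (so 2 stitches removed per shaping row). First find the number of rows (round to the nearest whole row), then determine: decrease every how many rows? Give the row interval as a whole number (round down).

Decrease every 10th row.

Rows = 12.8 × 12.5 = 160.0 → 160 rows.
Stitches to remove: 32 → 16 shaping rows (at 2 st each).
160 / 16 = 10.00 → every 10 rows.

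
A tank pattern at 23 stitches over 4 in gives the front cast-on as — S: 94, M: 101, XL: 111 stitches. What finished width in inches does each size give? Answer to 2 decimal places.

23/4 = 5.75 sts per in.
S: 94 / 5.75 = 16.348 → 16.35 in.
M: 101 / 5.75 = 17.565 → 17.57 in.
XL: 111 / 5.75 = 19.304 → 19.30 in.

S 16.35 inches; M 17.57 inches; XL 19.30 inches.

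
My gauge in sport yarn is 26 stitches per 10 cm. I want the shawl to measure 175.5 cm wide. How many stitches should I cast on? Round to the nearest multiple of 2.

Cast on 456 stitches.

26 stitches / 10 cm = 2.6 stitches per cm.
175.5 × 2.6 = 456.30 stitches.
Round to nearest multiple of 2 → 456.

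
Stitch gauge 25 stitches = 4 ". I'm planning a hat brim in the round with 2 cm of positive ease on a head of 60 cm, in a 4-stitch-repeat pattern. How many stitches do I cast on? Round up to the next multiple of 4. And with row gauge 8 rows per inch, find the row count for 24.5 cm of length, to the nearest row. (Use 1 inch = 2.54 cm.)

Finished = 60 + 2 = 62 cm.
62 cm × 1/2.54 = 24.41 inches.
25/4 = 6.25 sts per in; 24.41 × 6.25 = 152.56 sts.
Next multiple of 4 → 156.
24.5 cm = 9.65 inches; × 8 = 77.17 → 77 rows.

Cast on 156 stitches; work 77 rows.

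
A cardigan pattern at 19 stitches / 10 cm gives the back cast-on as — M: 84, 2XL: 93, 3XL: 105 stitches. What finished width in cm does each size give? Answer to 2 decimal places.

19/10 = 1.9 sts per cm.
M: 84 / 1.9 = 44.211 → 44.21 cm.
2XL: 93 / 1.9 = 48.947 → 48.95 cm.
3XL: 105 / 1.9 = 55.263 → 55.26 cm.

M 44.21 cm; 2XL 48.95 cm; 3XL 55.26 cm.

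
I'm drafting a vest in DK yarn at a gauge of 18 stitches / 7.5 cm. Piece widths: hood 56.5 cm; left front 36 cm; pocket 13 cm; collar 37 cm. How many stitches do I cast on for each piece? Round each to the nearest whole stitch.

hood 136; left front 86; pocket 31; collar 89.

Rate = 18/7.5 = 2.4 sts per cm.
hood: 56.5 × 2.4 = 135.60 → 136.
left front: 36 × 2.4 = 86.40 → 86.
pocket: 13 × 2.4 = 31.20 → 31.
collar: 37 × 2.4 = 88.80 → 89.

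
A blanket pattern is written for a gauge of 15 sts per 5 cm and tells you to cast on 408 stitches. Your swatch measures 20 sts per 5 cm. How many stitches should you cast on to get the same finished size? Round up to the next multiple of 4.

CO 544 sts.

Scale factor = 20 / 15 = 1.333.
408 × 20 / 15 = 544.00 sts.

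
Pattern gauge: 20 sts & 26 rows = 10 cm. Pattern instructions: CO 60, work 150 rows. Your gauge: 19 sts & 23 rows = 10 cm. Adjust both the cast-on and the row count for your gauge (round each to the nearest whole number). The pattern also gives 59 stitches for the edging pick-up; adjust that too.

Cast on 57 stitches; work 133 rows; edging pick-up 56 stitches.

Stitches: 60 × 19/20 = 57.00 → 57.
Rows: 150 × 23/26 = 132.69 → 133.
edging pick-up: 59 × 19/20 = 56.05 → 56.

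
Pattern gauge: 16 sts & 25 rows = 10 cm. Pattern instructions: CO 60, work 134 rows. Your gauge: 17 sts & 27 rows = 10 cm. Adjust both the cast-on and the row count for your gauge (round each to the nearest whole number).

Cast on 64 stitches; work 145 rows.

Stitches: 60 × 17/16 = 63.75 → 64.
Rows: 134 × 27/25 = 144.72 → 145.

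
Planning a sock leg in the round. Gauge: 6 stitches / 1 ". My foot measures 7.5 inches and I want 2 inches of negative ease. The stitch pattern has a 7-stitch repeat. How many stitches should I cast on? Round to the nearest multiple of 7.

35 stitches.

Finished = 7.5 − 2 = 5.5 inches.
6 / 1 = 6 sts/in.
5.5 × 6 = 33.00 sts.
Nearest multiple of 7: 35.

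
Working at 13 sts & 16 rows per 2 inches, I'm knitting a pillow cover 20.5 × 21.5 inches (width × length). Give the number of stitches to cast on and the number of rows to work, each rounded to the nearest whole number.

Stitch gauge = 13/2 = 6.5 sts/in; 20.5 × 6.5 = 133.25 → 133 sts.
Row gauge = 16/2 = 8 rows/in; 21.5 × 8 = 172.00 → 172 rows.

Cast on 133 stitches and work 172 rows.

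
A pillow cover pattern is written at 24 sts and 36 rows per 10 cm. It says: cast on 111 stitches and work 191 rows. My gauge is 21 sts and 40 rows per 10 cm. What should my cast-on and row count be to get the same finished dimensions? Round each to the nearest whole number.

Stitches: 111 × 21/24 = 97.12 → 97.
Rows: 191 × 40/36 = 212.22 → 212.

Cast on 97 stitches; work 212 rows.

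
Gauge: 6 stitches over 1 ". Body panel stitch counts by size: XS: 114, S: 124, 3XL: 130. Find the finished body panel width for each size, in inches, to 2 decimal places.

XS 19.00 inches; S 20.67 inches; 3XL 21.67 inches.

6/1 = 6 sts per in.
XS: 114 / 6 = 19.000 → 19.00 in.
S: 124 / 6 = 20.667 → 20.67 in.
3XL: 130 / 6 = 21.667 → 21.67 in.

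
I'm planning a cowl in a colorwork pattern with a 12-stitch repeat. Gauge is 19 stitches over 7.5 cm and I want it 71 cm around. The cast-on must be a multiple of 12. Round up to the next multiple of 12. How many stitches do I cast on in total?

CO 180 sts.

19 / 7.5 = 2.533 sts per cm.
71 × 2.533 = 179.87 sts.
Next multiple of 12: 180.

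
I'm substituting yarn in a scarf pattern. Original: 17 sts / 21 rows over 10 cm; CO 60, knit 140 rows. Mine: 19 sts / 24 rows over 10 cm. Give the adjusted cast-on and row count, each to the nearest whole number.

Stitches: 60 × 19/17 = 67.06 → 67.
Rows: 140 × 24/21 = 160.00 → 160.

Cast on 67 stitches; work 160 rows.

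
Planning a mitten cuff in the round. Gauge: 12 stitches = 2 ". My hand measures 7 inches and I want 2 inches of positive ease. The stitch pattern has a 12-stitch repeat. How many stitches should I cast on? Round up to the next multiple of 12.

60 stitches.

Finished = 7 + 2 = 9 inches.
12 / 2 = 6 sts/in.
9 × 6 = 54.00 sts.
Next multiple of 12: 60.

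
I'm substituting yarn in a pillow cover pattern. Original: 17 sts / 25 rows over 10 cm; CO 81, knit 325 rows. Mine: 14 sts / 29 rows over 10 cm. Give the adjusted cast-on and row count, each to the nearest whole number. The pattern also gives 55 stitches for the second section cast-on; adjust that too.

Stitches: 81 × 14/17 = 66.71 → 67.
Rows: 325 × 29/25 = 377.00 → 377.
second section cast-on: 55 × 14/17 = 45.29 → 45.

Cast on 67 stitches; work 377 rows; second section cast-on 45 stitches.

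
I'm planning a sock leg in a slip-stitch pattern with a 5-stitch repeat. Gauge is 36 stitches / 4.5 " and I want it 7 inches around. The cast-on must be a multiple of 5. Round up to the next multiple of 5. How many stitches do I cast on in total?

36 / 4.5 = 8 sts per inch.
7 × 8 = 56.00 sts.
Next multiple of 5: 60.

CO 60 sts.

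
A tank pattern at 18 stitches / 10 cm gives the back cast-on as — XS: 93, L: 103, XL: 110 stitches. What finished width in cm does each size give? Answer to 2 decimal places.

XS 51.67 cm; L 57.22 cm; XL 61.11 cm.

18/10 = 1.8 sts per cm.
XS: 93 / 1.8 = 51.667 → 51.67 cm.
L: 103 / 1.8 = 57.222 → 57.22 cm.
XL: 110 / 1.8 = 61.111 → 61.11 cm.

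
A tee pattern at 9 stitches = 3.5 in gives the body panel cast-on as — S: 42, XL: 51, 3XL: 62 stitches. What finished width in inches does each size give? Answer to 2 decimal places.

9/3.5 = 2.571 sts per in.
S: 42 / 2.571 = 16.333 → 16.33 in.
XL: 51 / 2.571 = 19.833 → 19.83 in.
3XL: 62 / 2.571 = 24.111 → 24.11 in.

S 16.33 inches; XL 19.83 inches; 3XL 24.11 inches.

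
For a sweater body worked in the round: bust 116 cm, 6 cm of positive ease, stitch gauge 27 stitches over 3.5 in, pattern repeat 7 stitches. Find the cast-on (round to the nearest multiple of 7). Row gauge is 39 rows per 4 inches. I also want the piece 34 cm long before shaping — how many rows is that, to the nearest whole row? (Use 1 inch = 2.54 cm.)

Cast on 371 stitches; work 131 rows.

Finished = 116 + 6 = 122 cm.
122 cm × 1/2.54 = 48.03 inches.
27/3.5 = 7.714 sts per in; 48.03 × 7.714 = 370.53 sts.
Nearest multiple of 7 → 371.
34 cm = 13.39 inches; × 9.75 = 130.51 → 131 rows.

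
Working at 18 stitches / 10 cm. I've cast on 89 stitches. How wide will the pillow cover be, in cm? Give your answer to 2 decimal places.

18 stitches / 10 cm = 1.8 stitches per cm.
89 / 1.8 = 49.444 cm.

49.44 cm.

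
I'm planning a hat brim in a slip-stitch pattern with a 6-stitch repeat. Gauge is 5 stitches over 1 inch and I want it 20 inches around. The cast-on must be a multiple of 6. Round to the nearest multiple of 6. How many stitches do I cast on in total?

5 / 1 = 5 sts per inch.
20 × 5 = 100.00 sts.
Nearest multiple of 6: 102.

102 stitches.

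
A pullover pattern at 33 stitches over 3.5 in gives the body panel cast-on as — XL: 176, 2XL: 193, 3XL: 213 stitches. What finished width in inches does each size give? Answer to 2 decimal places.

33/3.5 = 9.429 sts per in.
XL: 176 / 9.429 = 18.667 → 18.67 in.
2XL: 193 / 9.429 = 20.470 → 20.47 in.
3XL: 213 / 9.429 = 22.591 → 22.59 in.

XL 18.67 inches; 2XL 20.47 inches; 3XL 22.59 inches.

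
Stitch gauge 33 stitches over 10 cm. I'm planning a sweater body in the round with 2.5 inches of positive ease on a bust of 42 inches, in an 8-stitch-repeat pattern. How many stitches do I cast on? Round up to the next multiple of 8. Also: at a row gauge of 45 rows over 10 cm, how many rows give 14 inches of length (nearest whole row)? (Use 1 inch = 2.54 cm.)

Cast on 376 stitches; work 160 rows.

Finished = 42 + 2.5 = 44.5 inches.
44.5 inches × 2.54 = 113.03 cm.
33/10 = 3.3 sts per cm; 113.03 × 3.3 = 373.00 sts.
Next multiple of 8 → 376.
14 inches = 35.56 cm; × 4.5 = 160.02 → 160 rows.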